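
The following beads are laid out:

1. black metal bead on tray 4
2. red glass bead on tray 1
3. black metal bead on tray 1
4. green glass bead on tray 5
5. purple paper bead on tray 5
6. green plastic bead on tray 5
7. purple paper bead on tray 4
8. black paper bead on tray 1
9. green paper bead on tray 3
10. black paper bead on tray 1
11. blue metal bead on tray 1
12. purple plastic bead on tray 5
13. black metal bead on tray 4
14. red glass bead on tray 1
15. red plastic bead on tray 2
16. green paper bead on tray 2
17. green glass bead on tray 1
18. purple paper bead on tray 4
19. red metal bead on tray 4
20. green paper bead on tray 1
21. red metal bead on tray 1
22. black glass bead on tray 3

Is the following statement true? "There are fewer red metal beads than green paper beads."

True

There are 2 red metal beads.
There are 3 green paper beads.
The claim requires 2 < 3, which holds.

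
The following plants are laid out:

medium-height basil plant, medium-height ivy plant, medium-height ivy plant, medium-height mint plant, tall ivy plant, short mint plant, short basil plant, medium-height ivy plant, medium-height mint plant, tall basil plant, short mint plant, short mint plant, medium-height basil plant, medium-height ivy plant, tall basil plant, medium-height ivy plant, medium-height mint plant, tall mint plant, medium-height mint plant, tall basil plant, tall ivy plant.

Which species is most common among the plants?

Counts by species: mint 8, ivy 7, basil 6.
The maximum is 8, held uniquely by mint.

mint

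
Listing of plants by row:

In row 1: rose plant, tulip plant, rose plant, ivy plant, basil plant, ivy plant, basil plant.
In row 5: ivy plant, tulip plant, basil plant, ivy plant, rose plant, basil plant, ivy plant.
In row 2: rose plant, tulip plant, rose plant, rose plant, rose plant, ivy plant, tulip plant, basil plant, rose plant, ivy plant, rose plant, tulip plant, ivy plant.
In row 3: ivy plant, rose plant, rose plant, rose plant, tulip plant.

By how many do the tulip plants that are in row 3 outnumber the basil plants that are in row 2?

0

tulip plants in row 3: 1.
basil plants in row 2: 1.
1 − 1 = 0.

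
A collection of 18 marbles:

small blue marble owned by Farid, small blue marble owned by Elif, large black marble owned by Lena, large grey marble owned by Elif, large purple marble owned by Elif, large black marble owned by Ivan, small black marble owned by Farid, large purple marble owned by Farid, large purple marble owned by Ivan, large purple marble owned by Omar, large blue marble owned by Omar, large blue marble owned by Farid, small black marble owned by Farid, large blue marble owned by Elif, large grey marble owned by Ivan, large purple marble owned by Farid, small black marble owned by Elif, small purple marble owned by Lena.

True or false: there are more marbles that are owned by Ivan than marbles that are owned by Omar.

True

|marbles owned by Ivan| = 3.
|marbles owned by Omar| = 2.
The claim requires 3 > 2, which holds.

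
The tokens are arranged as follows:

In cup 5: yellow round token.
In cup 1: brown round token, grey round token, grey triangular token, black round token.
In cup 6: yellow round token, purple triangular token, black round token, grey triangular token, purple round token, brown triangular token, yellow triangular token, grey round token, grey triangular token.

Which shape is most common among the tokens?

round

Counts by shape: round 8, triangular 6.
The maximum is 8, held uniquely by round.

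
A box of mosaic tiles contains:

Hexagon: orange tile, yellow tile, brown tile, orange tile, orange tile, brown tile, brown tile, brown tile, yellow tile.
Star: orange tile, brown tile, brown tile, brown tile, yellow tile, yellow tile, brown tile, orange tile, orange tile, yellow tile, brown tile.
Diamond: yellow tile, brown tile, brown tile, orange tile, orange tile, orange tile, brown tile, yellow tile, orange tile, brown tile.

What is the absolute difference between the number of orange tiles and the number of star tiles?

orange tiles: 10. star tiles: 11.
|10 − 11| = 11 − 10 = 1.

1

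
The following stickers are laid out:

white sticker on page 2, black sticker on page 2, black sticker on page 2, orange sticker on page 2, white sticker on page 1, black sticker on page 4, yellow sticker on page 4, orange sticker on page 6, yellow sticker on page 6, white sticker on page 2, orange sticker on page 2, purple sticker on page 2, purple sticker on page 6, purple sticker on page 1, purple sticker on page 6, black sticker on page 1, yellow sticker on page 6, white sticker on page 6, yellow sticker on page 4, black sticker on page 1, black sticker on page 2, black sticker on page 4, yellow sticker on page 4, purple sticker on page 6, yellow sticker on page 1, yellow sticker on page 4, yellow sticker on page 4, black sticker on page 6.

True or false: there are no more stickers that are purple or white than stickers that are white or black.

stickers that are purple or white: 9.
stickers that are white or black: 12.
The claim requires 9 ≤ 12, which holds.

True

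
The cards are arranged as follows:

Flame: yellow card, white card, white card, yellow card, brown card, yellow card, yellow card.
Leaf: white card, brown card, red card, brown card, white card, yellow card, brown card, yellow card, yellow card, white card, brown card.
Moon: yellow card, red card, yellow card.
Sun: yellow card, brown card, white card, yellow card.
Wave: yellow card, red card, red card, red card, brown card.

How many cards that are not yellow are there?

Total cards: 30; with the excluded value: 12; remaining 30 − 12 = 18.

18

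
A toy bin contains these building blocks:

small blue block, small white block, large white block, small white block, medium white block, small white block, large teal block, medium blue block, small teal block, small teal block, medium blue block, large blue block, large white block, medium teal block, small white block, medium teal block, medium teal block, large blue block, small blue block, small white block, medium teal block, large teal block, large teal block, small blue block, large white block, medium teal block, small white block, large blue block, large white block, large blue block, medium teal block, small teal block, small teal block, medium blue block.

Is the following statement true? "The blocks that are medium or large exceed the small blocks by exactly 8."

True

|blocks that are medium or large| = 21.
|small blocks| = 13.
The claim requires 21 − 13 (= 8) to equal 8, which holds.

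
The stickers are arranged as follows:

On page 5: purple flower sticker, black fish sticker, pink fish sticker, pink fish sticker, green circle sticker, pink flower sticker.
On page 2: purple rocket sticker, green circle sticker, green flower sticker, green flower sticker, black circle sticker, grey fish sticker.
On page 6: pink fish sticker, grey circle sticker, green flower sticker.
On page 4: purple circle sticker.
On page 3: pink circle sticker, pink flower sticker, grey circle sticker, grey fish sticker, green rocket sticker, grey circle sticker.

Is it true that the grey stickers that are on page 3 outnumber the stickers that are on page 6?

False

There are 3 grey stickers on page 3.
There are 3 stickers on page 6.
The claim requires 3 > 3, which does not hold.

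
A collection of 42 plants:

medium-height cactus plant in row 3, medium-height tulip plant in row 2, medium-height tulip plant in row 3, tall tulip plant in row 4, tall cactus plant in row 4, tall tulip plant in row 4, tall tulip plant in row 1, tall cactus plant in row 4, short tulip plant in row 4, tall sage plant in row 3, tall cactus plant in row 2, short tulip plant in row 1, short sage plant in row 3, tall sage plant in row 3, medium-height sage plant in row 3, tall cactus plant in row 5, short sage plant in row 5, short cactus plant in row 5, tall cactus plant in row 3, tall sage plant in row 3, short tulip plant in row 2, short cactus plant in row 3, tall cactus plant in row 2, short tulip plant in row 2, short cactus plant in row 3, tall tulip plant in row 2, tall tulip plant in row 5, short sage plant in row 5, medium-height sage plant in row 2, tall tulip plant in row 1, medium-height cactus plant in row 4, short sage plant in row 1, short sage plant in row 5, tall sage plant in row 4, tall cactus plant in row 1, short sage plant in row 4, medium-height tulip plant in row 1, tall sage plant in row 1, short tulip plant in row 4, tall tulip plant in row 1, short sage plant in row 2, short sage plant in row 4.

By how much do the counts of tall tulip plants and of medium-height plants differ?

0

tall tulip plants: 7. medium-height plants: 7.
|7 − 7| = 7 − 7 = 0.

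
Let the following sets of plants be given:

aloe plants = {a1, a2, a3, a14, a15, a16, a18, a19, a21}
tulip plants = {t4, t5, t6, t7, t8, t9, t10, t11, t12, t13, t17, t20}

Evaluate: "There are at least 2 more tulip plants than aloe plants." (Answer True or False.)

|tulip plants| = 12.
|aloe plants| = 9.
The claim requires 12 − 9 = 3 ≥ 2, which holds.

True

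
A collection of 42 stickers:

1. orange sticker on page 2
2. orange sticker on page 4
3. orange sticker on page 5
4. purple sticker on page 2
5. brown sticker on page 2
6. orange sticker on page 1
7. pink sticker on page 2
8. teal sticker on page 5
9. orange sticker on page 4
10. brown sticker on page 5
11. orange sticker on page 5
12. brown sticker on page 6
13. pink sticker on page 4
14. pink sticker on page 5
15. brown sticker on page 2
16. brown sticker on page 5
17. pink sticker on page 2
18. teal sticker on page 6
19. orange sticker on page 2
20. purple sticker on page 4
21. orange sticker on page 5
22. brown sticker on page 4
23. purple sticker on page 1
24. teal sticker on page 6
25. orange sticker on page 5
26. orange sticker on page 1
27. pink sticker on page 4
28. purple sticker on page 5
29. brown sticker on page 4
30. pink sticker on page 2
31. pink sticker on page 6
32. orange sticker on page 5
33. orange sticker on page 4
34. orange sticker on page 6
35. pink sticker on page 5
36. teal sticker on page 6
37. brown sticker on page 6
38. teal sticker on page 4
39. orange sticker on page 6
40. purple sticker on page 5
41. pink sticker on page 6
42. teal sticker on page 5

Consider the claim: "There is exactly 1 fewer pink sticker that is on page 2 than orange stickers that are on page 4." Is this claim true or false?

False

pink stickers on page 2: 3.
orange stickers on page 4: 3.
The claim requires 3 − 3 (= 0) to equal 1, which does not hold.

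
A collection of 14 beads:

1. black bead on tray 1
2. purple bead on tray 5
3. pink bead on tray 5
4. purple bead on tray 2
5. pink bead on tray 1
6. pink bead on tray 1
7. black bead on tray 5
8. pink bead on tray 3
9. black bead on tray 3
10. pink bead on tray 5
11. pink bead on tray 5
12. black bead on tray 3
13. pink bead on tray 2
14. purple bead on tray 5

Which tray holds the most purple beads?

Counts by tray (restricted to purple beads): tray 5→2, tray 2→1, tray 3→0, tray 1→0.
The maximum is 2, held uniquely by tray 5.

tray 5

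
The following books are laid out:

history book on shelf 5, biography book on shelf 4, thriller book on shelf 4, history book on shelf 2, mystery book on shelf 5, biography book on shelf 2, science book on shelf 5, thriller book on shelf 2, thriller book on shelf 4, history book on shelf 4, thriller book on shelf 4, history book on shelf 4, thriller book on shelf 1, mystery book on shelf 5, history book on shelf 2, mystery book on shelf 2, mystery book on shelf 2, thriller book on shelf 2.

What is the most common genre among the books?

Counts by genre: thriller 6, history 5, mystery 4, biography 2, science 1.
The maximum is 6, held uniquely by thriller.

thriller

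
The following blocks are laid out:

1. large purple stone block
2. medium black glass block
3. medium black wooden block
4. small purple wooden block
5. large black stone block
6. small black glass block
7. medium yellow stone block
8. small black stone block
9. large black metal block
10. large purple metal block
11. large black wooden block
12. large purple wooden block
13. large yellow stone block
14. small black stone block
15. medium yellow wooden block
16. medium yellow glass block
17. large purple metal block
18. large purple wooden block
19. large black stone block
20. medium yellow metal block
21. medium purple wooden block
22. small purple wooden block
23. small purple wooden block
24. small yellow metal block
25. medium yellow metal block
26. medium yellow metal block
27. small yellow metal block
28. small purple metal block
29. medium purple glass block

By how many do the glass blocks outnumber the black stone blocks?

0

glass blocks: 4.
black stone blocks: 4.
4 − 4 = 0.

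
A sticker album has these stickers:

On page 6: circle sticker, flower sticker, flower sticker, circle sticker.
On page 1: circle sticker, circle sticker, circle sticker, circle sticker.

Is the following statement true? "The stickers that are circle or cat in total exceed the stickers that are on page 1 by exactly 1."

|stickers that are circle or cat| = 6.
|stickers on page 1| = 4.
The claim requires 6 − 4 (= 2) to equal 1, which does not hold.

False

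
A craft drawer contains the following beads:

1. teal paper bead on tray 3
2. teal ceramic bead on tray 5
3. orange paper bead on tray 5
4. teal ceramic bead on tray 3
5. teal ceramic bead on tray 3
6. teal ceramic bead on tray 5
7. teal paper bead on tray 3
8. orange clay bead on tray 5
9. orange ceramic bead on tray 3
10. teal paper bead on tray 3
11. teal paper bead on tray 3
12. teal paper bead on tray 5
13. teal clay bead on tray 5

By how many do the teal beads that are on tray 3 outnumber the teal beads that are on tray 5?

2

teal beads on tray 3: 6.
teal beads on tray 5: 4.
6 − 4 = 2.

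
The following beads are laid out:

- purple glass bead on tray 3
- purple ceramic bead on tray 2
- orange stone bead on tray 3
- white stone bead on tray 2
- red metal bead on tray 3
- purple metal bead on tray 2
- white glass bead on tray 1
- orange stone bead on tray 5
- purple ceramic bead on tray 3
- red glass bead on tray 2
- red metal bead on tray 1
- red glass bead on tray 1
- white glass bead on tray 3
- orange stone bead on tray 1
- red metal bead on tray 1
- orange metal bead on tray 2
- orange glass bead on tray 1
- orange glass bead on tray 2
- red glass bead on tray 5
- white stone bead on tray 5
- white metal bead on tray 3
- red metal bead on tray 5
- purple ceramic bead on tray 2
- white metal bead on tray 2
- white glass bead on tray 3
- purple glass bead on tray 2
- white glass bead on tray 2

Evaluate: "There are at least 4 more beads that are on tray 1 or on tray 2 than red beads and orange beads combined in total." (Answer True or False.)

There are 16 beads on tray 1 or on tray 2.
red beads: 7; orange beads: 6; combined: 7 + 6 = 13.
The claim requires 16 − 13 = 3 ≥ 4, which does not hold.

False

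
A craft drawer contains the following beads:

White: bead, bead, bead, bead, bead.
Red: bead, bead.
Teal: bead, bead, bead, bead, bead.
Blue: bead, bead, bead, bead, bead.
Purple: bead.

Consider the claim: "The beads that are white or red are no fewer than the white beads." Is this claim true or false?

True

There are 7 beads that are white or red.
There are 5 white beads.
The claim requires 7 ≥ 5, which holds.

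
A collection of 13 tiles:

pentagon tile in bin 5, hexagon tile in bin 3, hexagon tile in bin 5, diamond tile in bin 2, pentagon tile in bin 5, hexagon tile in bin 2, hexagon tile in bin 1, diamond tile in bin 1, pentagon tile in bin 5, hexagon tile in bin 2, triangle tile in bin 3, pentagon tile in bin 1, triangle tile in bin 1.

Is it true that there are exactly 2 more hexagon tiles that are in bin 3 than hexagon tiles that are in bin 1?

hexagon tiles in bin 3: 1.
hexagon tiles in bin 1: 1.
The claim requires 1 − 1 (= 0) to equal 2, which does not hold.

False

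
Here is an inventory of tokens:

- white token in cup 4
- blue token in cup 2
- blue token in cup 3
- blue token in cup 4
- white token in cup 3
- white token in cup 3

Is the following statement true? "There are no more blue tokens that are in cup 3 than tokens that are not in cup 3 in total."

blue tokens in cup 3: 1.
tokens that are not in cup 3: 3.
The claim requires 1 ≤ 3, which holds.

True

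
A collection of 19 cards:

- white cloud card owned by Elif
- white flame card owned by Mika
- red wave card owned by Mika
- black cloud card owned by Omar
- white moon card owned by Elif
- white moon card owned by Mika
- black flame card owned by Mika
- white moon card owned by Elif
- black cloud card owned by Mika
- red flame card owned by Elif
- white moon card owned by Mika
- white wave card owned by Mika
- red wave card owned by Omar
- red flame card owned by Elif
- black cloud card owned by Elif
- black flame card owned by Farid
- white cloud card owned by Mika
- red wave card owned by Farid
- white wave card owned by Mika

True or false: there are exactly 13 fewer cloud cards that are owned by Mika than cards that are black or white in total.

False

cloud cards owned by Mika: 2.
cards that are black or white: 14.
The claim requires 14 − 2 (= 12) to equal 13, which does not hold.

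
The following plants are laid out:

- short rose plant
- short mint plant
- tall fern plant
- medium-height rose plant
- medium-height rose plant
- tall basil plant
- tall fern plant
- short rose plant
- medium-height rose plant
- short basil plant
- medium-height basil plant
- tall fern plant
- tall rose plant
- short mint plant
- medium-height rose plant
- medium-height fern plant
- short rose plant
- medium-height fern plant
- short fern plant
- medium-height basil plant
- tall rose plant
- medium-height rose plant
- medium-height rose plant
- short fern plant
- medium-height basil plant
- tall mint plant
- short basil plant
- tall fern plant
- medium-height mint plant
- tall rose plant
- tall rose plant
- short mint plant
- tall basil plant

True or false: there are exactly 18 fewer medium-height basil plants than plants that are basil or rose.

False

There are 3 medium-height basil plants.
There are 20 plants that are basil or rose.
The claim requires 20 − 3 (= 17) to equal 18, which does not hold.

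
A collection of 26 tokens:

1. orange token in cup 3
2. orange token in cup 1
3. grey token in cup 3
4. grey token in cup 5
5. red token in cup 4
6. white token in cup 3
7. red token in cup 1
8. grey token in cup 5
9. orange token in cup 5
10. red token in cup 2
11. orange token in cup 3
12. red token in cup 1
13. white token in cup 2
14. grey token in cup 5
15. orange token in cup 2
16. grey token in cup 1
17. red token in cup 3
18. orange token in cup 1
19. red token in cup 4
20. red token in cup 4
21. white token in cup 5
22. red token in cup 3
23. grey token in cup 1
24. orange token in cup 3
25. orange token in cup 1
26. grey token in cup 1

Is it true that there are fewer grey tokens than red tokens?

|grey tokens| = 7.
|red tokens| = 8.
The claim requires 7 < 8, which holds.

True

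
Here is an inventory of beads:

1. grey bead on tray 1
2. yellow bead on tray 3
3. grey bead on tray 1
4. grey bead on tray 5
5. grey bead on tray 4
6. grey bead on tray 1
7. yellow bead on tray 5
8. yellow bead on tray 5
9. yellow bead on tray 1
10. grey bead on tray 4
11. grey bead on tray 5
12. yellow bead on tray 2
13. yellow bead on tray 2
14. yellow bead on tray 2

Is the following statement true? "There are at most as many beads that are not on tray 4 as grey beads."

|beads that are not on tray 4| = 12.
|grey beads| = 7.
The claim requires 12 ≤ 7, which does not hold.

False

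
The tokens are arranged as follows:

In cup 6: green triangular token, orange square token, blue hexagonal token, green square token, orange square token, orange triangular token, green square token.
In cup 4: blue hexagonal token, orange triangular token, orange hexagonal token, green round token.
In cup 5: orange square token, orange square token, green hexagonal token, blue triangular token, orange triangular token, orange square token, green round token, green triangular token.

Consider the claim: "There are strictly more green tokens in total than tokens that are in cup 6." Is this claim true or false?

green tokens: 7.
tokens in cup 6: 7.
The claim requires 7 > 7, which does not hold.

False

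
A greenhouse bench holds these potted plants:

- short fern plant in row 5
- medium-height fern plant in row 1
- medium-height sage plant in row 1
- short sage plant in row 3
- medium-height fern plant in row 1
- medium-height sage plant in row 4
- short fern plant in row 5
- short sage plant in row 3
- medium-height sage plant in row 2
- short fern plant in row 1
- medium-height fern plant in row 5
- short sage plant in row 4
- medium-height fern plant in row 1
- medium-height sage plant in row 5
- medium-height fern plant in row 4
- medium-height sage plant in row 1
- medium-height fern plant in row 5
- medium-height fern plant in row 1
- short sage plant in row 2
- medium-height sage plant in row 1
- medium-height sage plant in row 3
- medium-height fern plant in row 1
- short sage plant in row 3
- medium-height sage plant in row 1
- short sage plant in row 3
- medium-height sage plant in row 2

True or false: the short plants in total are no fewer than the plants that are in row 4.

There are 9 short plants.
There are 3 plants in row 4.
The claim requires 9 ≥ 3, which holds.

True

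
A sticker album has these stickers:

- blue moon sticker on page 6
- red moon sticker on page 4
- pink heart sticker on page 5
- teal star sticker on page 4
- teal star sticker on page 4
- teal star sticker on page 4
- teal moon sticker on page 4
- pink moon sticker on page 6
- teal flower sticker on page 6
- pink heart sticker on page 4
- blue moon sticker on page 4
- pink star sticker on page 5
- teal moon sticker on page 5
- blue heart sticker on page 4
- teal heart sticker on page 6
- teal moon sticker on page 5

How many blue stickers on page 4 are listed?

2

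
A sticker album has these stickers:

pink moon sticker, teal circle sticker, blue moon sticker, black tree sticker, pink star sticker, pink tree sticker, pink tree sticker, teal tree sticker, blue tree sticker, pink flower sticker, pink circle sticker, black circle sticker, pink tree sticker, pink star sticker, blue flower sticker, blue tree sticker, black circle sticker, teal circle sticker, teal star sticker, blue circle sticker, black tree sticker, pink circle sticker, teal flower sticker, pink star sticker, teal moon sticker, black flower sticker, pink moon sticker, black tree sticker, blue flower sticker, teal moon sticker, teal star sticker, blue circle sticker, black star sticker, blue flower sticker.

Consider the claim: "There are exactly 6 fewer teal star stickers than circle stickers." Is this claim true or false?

True

There are 2 teal star stickers.
There are 8 circle stickers.
The claim requires 8 − 2 (= 6) to equal 6, which holds.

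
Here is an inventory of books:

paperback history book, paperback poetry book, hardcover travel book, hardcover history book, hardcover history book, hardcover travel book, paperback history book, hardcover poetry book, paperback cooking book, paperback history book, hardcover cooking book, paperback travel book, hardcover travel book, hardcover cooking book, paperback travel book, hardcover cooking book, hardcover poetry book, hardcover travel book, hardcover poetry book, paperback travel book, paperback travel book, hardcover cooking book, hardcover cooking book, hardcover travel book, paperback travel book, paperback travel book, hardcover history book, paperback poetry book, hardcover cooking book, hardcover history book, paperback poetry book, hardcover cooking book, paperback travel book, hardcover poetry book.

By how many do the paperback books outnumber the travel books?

paperback books: 14.
travel books: 12.
14 − 12 = 2.

2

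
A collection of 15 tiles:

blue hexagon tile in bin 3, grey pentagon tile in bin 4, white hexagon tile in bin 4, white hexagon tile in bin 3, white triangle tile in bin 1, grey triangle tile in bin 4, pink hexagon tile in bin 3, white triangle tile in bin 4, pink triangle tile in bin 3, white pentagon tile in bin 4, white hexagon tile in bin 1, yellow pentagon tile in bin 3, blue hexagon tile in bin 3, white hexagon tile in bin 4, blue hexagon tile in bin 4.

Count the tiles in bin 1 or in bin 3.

8

in bin 1: 2; in bin 3: 6; together 2 + 6 = 8.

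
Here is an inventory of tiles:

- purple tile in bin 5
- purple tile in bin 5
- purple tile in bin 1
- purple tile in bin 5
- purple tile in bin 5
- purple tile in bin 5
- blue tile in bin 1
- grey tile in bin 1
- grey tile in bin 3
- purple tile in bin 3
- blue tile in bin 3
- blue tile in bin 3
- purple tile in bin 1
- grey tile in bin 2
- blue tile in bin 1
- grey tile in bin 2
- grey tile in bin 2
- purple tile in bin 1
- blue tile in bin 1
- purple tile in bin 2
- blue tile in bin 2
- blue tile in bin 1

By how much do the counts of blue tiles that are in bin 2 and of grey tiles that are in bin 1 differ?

0

blue tiles in bin 2: 1. grey tiles in bin 1: 1.
|1 − 1| = 1 − 1 = 0.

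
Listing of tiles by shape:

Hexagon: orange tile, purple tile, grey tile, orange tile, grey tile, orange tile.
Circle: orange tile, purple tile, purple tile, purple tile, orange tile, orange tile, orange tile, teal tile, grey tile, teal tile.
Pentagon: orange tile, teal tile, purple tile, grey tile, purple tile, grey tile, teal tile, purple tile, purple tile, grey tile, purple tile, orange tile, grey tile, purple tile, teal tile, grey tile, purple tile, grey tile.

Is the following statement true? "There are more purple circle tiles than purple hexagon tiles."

True

|purple circle tiles| = 3.
|purple hexagon tiles| = 1.
The claim requires 3 > 1, which holds.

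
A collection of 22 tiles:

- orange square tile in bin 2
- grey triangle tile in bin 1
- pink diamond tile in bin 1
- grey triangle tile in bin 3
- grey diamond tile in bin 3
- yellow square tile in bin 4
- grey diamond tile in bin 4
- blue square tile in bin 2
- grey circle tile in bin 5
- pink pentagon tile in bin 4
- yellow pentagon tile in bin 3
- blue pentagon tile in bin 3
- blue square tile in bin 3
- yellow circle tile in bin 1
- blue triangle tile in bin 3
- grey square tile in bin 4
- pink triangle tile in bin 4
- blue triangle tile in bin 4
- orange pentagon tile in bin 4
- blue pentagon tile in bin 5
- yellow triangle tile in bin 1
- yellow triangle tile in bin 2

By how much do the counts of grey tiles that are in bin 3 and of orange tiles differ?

0

grey tiles in bin 3: 2. orange tiles: 2.
|2 − 2| = 2 − 2 = 0.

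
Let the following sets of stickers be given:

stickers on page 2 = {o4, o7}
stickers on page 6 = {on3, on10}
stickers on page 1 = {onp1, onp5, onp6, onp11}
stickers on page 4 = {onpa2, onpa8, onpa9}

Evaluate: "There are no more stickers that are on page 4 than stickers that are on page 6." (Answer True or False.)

False

stickers on page 4: 3.
stickers on page 6: 2.
The claim requires 3 ≤ 2, which does not hold.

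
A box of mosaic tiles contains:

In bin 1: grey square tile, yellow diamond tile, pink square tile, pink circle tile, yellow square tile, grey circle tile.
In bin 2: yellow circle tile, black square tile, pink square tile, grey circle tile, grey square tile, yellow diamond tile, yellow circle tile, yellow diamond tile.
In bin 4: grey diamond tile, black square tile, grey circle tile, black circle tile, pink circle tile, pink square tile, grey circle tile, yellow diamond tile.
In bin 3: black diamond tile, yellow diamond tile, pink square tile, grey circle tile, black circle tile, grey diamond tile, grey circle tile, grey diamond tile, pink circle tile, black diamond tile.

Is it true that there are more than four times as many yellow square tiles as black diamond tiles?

False

yellow square tiles: 1.
black diamond tiles: 2.
The claim requires 1 > 4 × 2 = 8, which does not hold.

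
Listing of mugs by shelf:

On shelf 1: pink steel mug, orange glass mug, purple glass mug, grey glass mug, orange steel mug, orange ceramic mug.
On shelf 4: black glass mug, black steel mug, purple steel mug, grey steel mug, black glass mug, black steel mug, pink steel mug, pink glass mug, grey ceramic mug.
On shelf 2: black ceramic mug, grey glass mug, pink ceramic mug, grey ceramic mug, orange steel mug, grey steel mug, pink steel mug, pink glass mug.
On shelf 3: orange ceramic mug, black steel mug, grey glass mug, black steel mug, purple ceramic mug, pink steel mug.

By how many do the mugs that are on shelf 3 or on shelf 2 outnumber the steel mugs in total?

mugs on shelf 3 or on shelf 2: 14.
steel mugs: 13.
14 − 13 = 1.

1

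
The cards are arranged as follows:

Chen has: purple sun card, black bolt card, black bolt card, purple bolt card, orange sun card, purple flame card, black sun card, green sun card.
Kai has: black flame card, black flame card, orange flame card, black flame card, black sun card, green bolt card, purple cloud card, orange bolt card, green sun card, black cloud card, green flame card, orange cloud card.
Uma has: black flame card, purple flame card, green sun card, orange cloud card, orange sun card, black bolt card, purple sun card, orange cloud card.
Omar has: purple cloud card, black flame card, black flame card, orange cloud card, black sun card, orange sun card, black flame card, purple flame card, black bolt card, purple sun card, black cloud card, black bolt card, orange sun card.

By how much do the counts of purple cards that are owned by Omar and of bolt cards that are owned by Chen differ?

0

purple cards owned by Omar: 3. bolt cards owned by Chen: 3.
|3 − 3| = 3 − 3 = 0.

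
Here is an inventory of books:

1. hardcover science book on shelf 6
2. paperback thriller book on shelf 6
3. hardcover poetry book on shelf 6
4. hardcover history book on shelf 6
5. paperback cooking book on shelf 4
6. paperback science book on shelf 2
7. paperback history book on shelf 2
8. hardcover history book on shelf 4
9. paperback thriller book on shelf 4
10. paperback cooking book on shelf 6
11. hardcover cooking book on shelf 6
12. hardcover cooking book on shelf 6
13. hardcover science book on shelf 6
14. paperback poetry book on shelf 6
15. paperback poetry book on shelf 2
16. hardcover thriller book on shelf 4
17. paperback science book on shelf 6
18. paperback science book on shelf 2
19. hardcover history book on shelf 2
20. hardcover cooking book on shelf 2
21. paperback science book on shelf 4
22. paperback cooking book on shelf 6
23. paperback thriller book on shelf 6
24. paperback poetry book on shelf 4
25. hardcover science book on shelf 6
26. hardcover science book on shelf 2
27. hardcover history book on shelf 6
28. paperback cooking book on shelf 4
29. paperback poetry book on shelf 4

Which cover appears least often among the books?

hardcover

Counts by cover: paperback 16, hardcover 13.
The minimum is 13, held uniquely by hardcover.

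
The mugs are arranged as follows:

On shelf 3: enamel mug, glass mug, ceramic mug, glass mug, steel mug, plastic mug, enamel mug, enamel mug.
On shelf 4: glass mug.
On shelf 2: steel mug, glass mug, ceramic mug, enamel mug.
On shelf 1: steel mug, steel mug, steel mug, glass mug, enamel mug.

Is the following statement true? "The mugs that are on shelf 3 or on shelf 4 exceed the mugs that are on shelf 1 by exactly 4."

True

|mugs on shelf 3 or on shelf 4| = 9.
|mugs on shelf 1| = 5.
The claim requires 9 − 5 (= 4) to equal 4, which holds.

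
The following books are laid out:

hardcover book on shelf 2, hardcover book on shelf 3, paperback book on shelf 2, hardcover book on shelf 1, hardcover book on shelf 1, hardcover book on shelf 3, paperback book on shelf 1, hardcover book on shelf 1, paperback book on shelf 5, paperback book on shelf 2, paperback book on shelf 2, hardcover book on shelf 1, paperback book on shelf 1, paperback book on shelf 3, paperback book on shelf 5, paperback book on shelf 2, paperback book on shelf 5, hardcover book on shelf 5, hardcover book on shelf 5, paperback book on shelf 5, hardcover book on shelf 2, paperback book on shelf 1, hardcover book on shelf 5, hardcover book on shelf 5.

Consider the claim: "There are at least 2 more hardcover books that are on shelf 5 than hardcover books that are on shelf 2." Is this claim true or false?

hardcover books on shelf 5: 4.
hardcover books on shelf 2: 2.
The claim requires 4 − 2 = 2 ≥ 2, which holds.

True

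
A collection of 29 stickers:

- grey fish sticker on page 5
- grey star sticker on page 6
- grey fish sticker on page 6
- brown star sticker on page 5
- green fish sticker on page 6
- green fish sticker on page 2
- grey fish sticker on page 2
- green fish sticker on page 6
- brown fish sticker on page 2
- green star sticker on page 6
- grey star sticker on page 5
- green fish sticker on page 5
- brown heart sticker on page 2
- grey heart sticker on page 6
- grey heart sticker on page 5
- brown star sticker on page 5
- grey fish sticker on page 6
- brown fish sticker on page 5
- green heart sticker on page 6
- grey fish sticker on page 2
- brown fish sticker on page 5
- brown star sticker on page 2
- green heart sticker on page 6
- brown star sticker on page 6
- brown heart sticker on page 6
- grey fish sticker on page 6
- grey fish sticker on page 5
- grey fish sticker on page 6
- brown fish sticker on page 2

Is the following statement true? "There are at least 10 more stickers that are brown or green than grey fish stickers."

There are 17 stickers that are brown or green.
There are 8 grey fish stickers.
The claim requires 17 − 8 = 9 ≥ 10, which does not hold.

False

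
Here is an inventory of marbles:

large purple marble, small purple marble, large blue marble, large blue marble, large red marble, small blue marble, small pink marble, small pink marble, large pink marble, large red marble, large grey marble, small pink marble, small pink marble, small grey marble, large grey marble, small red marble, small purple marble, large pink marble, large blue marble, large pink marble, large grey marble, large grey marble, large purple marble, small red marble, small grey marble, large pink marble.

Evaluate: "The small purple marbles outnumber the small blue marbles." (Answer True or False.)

True

small purple marbles: 2.
small blue marbles: 1.
The claim requires 2 > 1, which holds.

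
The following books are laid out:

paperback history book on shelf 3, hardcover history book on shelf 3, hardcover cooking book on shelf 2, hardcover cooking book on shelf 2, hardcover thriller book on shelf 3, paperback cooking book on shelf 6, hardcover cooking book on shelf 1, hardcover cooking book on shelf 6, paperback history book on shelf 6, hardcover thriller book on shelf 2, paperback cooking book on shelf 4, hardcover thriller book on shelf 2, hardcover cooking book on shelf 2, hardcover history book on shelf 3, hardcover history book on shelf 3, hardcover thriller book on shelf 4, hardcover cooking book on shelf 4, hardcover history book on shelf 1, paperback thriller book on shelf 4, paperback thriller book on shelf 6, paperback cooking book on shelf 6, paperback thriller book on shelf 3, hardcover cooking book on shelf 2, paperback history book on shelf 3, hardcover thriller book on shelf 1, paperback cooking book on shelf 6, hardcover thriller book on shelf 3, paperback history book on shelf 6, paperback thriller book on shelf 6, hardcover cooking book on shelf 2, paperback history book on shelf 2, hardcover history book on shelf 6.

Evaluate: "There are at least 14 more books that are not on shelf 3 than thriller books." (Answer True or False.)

True

|books that are not on shelf 3| = 24.
|thriller books| = 10.
The claim requires 24 − 10 = 14 ≥ 14, which holds.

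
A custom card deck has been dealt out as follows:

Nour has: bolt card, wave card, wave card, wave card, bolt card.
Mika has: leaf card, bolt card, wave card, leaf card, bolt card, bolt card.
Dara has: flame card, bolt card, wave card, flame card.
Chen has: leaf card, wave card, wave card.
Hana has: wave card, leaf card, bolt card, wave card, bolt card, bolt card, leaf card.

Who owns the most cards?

Hana

Counts by player: Hana→7, Mika→6, Nour→5, Dara→4, Chen→3.
The maximum is 7, held uniquely by Hana.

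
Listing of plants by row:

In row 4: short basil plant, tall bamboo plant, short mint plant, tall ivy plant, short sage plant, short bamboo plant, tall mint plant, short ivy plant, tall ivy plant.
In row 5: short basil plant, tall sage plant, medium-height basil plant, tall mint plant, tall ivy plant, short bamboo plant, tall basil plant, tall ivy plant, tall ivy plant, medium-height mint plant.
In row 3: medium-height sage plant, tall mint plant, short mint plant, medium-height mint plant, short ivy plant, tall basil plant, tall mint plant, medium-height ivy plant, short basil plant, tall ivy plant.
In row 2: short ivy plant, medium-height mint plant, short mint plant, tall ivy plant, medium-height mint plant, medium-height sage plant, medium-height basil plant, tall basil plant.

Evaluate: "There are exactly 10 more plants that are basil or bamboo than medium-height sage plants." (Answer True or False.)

False

plants that are basil or bamboo: 11.
medium-height sage plants: 2.
The claim requires 11 − 2 (= 9) to equal 10, which does not hold.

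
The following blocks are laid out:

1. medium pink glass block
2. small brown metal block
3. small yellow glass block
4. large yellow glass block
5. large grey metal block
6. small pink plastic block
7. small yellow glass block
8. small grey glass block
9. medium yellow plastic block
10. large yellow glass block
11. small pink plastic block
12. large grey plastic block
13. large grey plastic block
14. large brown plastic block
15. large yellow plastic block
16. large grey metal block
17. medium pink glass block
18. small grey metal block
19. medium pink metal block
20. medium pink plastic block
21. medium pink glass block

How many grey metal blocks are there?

3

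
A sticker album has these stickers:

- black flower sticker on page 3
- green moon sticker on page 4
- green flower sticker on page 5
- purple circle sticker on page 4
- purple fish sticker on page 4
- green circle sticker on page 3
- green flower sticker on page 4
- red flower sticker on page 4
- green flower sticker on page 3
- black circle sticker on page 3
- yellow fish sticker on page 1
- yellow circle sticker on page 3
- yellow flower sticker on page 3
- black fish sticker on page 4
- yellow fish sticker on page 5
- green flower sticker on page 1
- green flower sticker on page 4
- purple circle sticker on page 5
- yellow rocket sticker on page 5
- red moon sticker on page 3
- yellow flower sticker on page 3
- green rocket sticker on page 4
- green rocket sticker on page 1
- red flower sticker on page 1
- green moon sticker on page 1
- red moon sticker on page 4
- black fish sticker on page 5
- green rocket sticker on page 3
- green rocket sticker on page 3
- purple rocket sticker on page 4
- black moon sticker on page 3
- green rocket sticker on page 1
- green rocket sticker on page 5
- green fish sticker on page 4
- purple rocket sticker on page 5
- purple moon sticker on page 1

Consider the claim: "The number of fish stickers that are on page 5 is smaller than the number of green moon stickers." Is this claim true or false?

fish stickers on page 5: 2.
green moon stickers: 2.
The claim requires 2 < 2, which does not hold.

False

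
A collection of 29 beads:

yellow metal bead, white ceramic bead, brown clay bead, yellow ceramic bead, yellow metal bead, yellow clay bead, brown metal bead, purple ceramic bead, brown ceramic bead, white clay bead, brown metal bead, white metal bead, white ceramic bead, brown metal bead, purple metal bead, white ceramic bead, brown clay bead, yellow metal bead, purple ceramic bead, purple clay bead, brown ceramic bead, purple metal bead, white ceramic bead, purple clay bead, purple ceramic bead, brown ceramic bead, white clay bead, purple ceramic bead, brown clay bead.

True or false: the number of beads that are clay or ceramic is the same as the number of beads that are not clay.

beads that are clay or ceramic: 20.
beads that are not clay: 21.
The claim requires 20 = 21, which does not hold.

False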